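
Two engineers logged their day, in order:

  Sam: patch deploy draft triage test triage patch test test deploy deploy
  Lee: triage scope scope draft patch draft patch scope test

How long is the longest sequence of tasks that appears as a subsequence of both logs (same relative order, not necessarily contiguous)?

4

Pick patch (Sam #1, Lee #5) → draft (Sam #3, Lee #6) → patch (Sam #7, Lee #7) → test (Sam #9, Lee #9); all 4 tasks appear in both, in order. dp[11][9] = 4 confirms this is the maximum.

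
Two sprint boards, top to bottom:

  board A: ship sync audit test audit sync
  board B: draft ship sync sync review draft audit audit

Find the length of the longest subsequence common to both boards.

Pick ship (board A #1, board B #2) → sync (board A #2, board B #4) → audit (board A #3, board B #7) → audit (board A #5, board B #8); all 4 tasks appear in both, in order. The LCS DP gives dp[6][8] = 4, so this is optimal.

4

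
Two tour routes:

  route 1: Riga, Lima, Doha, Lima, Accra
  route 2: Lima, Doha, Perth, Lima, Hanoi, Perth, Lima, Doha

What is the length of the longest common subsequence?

Pick Lima at route 1[2]=route 2[1] → Doha at route 1[3]=route 2[2] → Lima at route 1[4]=route 2[7]; all 3 stops appear in both, in order. The LCS DP gives dp[5][8] = 3, so this is optimal.

3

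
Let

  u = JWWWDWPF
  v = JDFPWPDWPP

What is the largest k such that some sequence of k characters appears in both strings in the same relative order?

5

Let dp[i][j] be the LCS length of the first i characters of u and the first j characters of v. dp[i][j] = dp[i-1][j-1]+1 when the i-th and j-th characters match, else max(dp[i-1][j], dp[i][j-1]).
    ·  J  D  F  P  W  P  D  W  P  P
 ·  0  0  0  0  0  0  0  0  0  0  0
 J  0  1  1  1  1  1  1  1  1  1  1
 W  0  1  1  1  1  2  2  2  2  2  2
 W  0  1  1  1  1  2  2  2  3  3  3
 W  0  1  1  1  1  2  2  2  3  3  3
 D  0  1  2  2  2  2  2  3  3  3  3
 W  0  1  2  2  2  3  3  3  4  4  4
 P  0  1  2  2  3  3  4  4  4  5  5
 F  0  1  2  3  3  3  4  4  4  5  5
dp[8][10] = 5. One LCS (by backtracking along matches): JWDWP.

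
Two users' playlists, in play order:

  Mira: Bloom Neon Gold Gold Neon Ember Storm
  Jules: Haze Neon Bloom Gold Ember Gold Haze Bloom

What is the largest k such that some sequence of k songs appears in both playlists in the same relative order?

3

One common subsequence of length 3: Bloom [1,3] → Gold [3,4] → Gold [4,6]. The LCS DP gives dp[7][8] = 3, so this is optimal.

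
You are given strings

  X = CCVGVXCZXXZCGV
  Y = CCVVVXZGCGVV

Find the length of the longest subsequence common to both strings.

Pick C at X[1]=Y[1]; then C at X[2]=Y[2]; then V at X[3]=Y[4]; then V at X[5]=Y[5]; then X at X[6]=Y[6]; then Z at X[8]=Y[7]; then C at X[12]=Y[9]; then G at X[13]=Y[10]; then V at X[14]=Y[12]; all 9 characters appear in both, in order, and the DP table's final entry dp[14][12] is also 9, so no common subsequence is longer.

9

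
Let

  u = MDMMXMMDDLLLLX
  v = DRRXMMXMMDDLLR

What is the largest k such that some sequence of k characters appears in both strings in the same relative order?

One common subsequence of length 10: D at u[2]=v[1]; then M at u[3]=v[5]; then M at u[4]=v[6]; then X at u[5]=v[7]; then M at u[6]=v[8]; then M at u[7]=v[9]; then D at u[8]=v[10]; then D at u[9]=v[11]; then L at u[10]=v[12]; then L at u[11]=v[13]. dp[14][14] = 10 confirms this is the maximum.

10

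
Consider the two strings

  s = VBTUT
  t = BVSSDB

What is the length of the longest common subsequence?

Let dp[i][j] be the LCS length of the first i characters of s and the first j characters of t. dp[i][j] = dp[i-1][j-1]+1 when the i-th and j-th characters match, else max(dp[i-1][j], dp[i][j-1]).
    ·  B  V  S  S  D  B
 ·  0  0  0  0  0  0  0
 V  0  0  1  1  1  1  1
 B  0  1  1  1  1  1  2
 T  0  1  1  1  1  1  2
 U  0  1  1  1  1  1  2
 T  0  1  1  1  1  1  2
dp[5][6] = 2. One LCS (by backtracking along matches): VB.

2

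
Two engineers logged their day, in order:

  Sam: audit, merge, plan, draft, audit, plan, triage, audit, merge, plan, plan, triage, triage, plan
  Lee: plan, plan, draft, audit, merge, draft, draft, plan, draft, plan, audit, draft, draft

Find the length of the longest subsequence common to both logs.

One common subsequence of length 6: audit [1,4] → merge [2,5] → plan [3,8] → draft [4,9] → plan [6,10] → audit [8,11]. dp[14][13] = 6 confirms this is the maximum.

6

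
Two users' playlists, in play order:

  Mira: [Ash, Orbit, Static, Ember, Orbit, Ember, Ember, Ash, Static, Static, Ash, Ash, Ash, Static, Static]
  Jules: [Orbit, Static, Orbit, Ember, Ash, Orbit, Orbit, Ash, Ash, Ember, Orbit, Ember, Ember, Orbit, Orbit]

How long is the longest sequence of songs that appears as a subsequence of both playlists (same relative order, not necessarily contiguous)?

One common subsequence of length 7: Orbit (Mira #2, Jules #1); then Static (Mira #3, Jules #2); then Orbit (Mira #5, Jules #3); then Ember (Mira #7, Jules #4); then Ash (Mira #8, Jules #5); then Ash (Mira #11, Jules #8); then Ash (Mira #12, Jules #9), and the DP table's final entry dp[15][15] is also 7, so no common subsequence is longer.

7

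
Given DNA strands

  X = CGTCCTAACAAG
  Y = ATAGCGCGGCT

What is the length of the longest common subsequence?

One common subsequence of length 5: C (X #1, Y #5), then G (X #2, Y #6), then C (X #4, Y #7), then C (X #5, Y #10), then T (X #6, Y #11). The LCS DP gives dp[12][11] = 5, so this is optimal.

5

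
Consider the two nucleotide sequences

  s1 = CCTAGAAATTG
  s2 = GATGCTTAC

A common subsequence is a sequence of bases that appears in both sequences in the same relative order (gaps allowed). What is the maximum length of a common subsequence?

Taking T [3,3]; then G [5,4]; then T [9,6]; then T [10,7] gives a common subsequence of length 4. dp[11][9] = 4 confirms this is the maximum.

4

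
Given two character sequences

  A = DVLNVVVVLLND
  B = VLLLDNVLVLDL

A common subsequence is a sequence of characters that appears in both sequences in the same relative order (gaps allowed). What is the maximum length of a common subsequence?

Let dp[i][j] be the LCS length of the first i characters of A and the first j characters of B. dp[i][j] = dp[i-1][j-1]+1 when the i-th and j-th characters match, else max(dp[i-1][j], dp[i][j-1]).
    ·  V  L  L  L  D  N  V  L  V  L  D  L
 ·  0  0  0  0  0  0  0  0  0  0  0  0  0
 D  0  0  0  0  0  1  1  1  1  1  1  1  1
 V  0  1  1  1  1  1  1  2  2  2  2  2  2
 L  0  1  2  2  2  2  2  2  3  3  3  3  3
 N  0  1  2  2  2  2  3  3  3  3  3  3  3
 V  0  1  2  2  2  2  3  4  4  4  4  4  4
 V  0  1  2  2  2  2  3  4  4  5  5  5  5
 V  0  1  2  2  2  2  3  4  4  5  5  5  5
 V  0  1  2  2  2  2  3  4  4  5  5  5  5
 L  0  1  2  3  3  3  3  4  5  5  6  6  6
 L  0  1  2  3  4  4  4  4  5  5  6  6  7
 N  0  1  2  3  4  4  5  5  5  5  6  6  7
 D  0  1  2  3  4  5  5  5  5  5  6  7  7
dp[12][12] = 7. One LCS (by backtracking along matches): VLNVVLL.

7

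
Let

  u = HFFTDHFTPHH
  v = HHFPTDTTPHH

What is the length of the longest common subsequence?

8

Let dp[i][j] be the LCS length of the first i characters of u and the first j characters of v. dp[i][j] = dp[i-1][j-1]+1 when the i-th and j-th characters match, else max(dp[i-1][j], dp[i][j-1]).
    ·  H  H  F  P  T  D  T  T  P  H  H
 ·  0  0  0  0  0  0  0  0  0  0  0  0
 H  0  1  1  1  1  1  1  1  1  1  1  1
 F  0  1  1  2  2  2  2  2  2  2  2  2
 F  0  1  1  2  2  2  2  2  2  2  2  2
 T  0  1  1  2  2  3  3  3  3  3  3  3
 D  0  1  1  2  2  3  4  4  4  4  4  4
 H  0  1  2  2  2  3  4  4  4  4  5  5
 F  0  1  2  3  3  3  4  4  4  4  5  5
 T  0  1  2  3  3  4  4  5  5  5  5  5
 P  0  1  2  3  4  4  4  5  5  6  6  6
 H  0  1  2  3  4  4  4  5  5  6  7  7
 H  0  1  2  3  4  4  4  5  5  6  7  8
dp[11][11] = 8. One LCS (by backtracking along matches): HFTDTPHH.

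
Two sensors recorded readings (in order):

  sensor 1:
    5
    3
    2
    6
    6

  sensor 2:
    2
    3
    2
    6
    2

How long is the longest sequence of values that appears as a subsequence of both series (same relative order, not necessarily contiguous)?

Taking 3 at sensor 1[2]=sensor 2[2], then 2 at sensor 1[3]=sensor 2[3], then 6 at sensor 1[4]=sensor 2[4] gives a common subsequence of length 3. Since dp[5][5] = 3, nothing longer is possible.

3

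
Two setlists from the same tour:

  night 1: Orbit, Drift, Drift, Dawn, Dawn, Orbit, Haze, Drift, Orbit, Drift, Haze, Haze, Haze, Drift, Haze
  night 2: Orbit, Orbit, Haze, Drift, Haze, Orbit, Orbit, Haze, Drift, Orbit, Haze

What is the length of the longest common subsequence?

8

One common subsequence of length 8: Orbit [1,1] → Orbit [6,2] → Haze [7,3] → Drift [8,4] → Orbit [9,7] → Haze [13,8] → Drift [14,9] → Haze [15,11]. dp[15][11] = 8 confirms this is the maximum.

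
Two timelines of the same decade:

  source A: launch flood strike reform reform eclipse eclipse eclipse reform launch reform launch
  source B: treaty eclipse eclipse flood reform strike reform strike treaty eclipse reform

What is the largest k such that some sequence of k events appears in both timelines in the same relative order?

5

Taking flood at source A[2]=source B[4], strike at source A[3]=source B[6], reform at source A[4]=source B[7], eclipse at source A[8]=source B[10], reform at source A[11]=source B[11] gives a common subsequence of length 5. dp[12][11] = 5 confirms this is the maximum.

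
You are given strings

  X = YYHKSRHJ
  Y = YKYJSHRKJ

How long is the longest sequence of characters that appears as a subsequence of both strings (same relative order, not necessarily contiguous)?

5

Let dp[i][j] be the LCS length of the first i characters of X and the first j characters of Y. dp[i][j] = dp[i-1][j-1]+1 when the i-th and j-th characters match, else max(dp[i-1][j], dp[i][j-1]).
    ·  Y  K  Y  J  S  H  R  K  J
 ·  0  0  0  0  0  0  0  0  0  0
 Y  0  1  1  1  1  1  1  1  1  1
 Y  0  1  1  2  2  2  2  2  2  2
 H  0  1  1  2  2  2  3  3  3  3
 K  0  1  2  2  2  2  3  3  4  4
 S  0  1  2  2  2  3  3  3  4  4
 R  0  1  2  2  2  3  3  4  4  4
 H  0  1  2  2  2  3  4  4  4  4
 J  0  1  2  2  3  3  4  4  4  5
dp[8][9] = 5. One LCS (by backtracking along matches): YYHKJ.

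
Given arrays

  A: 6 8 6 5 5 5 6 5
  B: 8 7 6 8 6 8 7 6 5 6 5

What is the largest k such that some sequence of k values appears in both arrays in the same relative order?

Taking 6 [1,5], then 8 [2,6], then 6 [3,8], then 5 [6,9], then 6 [7,10], then 5 [8,11] gives a common subsequence of length 6. Since dp[8][11] = 6, nothing longer is possible.

6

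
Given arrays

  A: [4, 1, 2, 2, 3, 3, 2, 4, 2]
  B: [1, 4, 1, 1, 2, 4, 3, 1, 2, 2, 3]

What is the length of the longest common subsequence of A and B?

Let dp[i][j] be the LCS length of the first i values of A and the first j values of B. dp[i][j] = dp[i-1][j-1]+1 when the i-th and j-th values match, else max(dp[i-1][j], dp[i][j-1]).
    ·  1  4  1  1  2  4  3  1  2  2  3
 ·  0  0  0  0  0  0  0  0  0  0  0  0
 4  0  0  1  1  1  1  1  1  1  1  1  1
 1  0  1  1  2  2  2  2  2  2  2  2  2
 2  0  1  1  2  2  3  3  3  3  3  3  3
 2  0  1  1  2  2  3  3  3  3  4  4  4
 3  0  1  1  2  2  3  3  4  4  4  4  5
 3  0  1  1  2  2  3  3  4  4  4  4  5
 2  0  1  1  2  2  3  3  4  4  5  5  5
 4  0  1  2  2  2  3  4  4  4  5  5  5
 2  0  1  2  2  2  3  4  4  4  5  6  6
dp[9][11] = 6. One LCS (by backtracking along matches): 4, 1, 2, 3, 2, 2.

6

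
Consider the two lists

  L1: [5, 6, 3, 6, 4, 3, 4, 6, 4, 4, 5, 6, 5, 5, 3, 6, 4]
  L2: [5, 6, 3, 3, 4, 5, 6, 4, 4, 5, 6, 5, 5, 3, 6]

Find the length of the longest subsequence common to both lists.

Taking 5 at L1[1]=L2[1], 6 at L1[2]=L2[2], 3 at L1[3]=L2[3], 3 at L1[6]=L2[4], 4 at L1[7]=L2[5], 6 at L1[8]=L2[7], 4 at L1[9]=L2[8], 4 at L1[10]=L2[9], 5 at L1[11]=L2[10], 6 at L1[12]=L2[11], 5 at L1[13]=L2[12], 5 at L1[14]=L2[13], 3 at L1[15]=L2[14], 6 at L1[16]=L2[15] gives a common subsequence of length 14. The LCS DP gives dp[17][15] = 14, so this is optimal.

14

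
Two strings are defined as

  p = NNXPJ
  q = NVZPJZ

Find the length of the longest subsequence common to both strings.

Let dp[i][j] be the LCS length of the first i characters of p and the first j characters of q. dp[i][j] = dp[i-1][j-1]+1 when the i-th and j-th characters match, else max(dp[i-1][j], dp[i][j-1]).
    ·  N  V  Z  P  J  Z
 ·  0  0  0  0  0  0  0
 N  0  1  1  1  1  1  1
 N  0  1  1  1  1  1  1
 X  0  1  1  1  1  1  1
 P  0  1  1  1  2  2  2
 J  0  1  1  1  2  3  3
dp[5][6] = 3. One LCS (by backtracking along matches): NPJ.

3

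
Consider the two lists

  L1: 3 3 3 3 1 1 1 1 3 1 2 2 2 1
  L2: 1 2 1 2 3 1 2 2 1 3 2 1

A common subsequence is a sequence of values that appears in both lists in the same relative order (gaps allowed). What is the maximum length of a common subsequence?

8

Pick 1 at L1[5]=L2[1], 1 at L1[6]=L2[3], 3 at L1[9]=L2[5], 1 at L1[10]=L2[6], 2 at L1[11]=L2[7], 2 at L1[12]=L2[8], 2 at L1[13]=L2[11], 1 at L1[14]=L2[12]; all 8 values appear in both, in order. The LCS DP gives dp[14][12] = 8, so this is optimal.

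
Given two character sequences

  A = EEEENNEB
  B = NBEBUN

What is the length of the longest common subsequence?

3

One common subsequence of length 3: N (A #5, B #1), then E (A #7, B #3), then B (A #8, B #4). dp[8][6] = 3 confirms this is the maximum.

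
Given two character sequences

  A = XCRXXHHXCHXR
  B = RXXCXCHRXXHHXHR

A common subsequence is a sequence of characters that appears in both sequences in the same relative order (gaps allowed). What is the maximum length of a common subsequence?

Pick X (A #1, B #5), C (A #2, B #6), R (A #3, B #8), X (A #4, B #9), X (A #5, B #10), H (A #6, B #11), H (A #7, B #12), X (A #8, B #13), H (A #10, B #14), R (A #12, B #15); all 10 characters appear in both, in order, and the DP table's final entry dp[12][15] is also 10, so no common subsequence is longer.

10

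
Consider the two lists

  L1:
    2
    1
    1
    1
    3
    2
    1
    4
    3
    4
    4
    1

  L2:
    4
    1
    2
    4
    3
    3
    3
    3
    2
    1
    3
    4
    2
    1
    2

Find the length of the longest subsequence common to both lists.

Match 2 at L1[1]=L2[3] → 3 at L1[5]=L2[8] → 2 at L1[6]=L2[9] → 1 at L1[7]=L2[10] → 3 at L1[9]=L2[11] → 4 at L1[10]=L2[12] → 1 at L1[12]=L2[14] — 7 values in the same relative order in both. The LCS DP gives dp[12][15] = 7, so this is optimal.

7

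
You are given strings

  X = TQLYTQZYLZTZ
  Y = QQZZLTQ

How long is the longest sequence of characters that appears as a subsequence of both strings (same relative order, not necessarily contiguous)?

Let dp[i][j] be the LCS length of the first i characters of X and the first j characters of Y. dp[i][j] = dp[i-1][j-1]+1 when the i-th and j-th characters match, else max(dp[i-1][j], dp[i][j-1]).
    ·  Q  Q  Z  Z  L  T  Q
 ·  0  0  0  0  0  0  0  0
 T  0  0  0  0  0  0  1  1
 Q  0  1  1  1  1  1  1  2
 L  0  1  1  1  1  2  2  2
 Y  0  1  1  1  1  2  2  2
 T  0  1  1  1  1  2  3  3
 Q  0  1  2  2  2  2  3  4
 Z  0  1  2  3  3  3  3  4
 Y  0  1  2  3  3  3  3  4
 L  0  1  2  3  3  4  4  4
 Z  0  1  2  3  4  4  4  4
 T  0  1  2  3  4  4  5  5
 Z  0  1  2  3  4  4  5  5
dp[12][7] = 5. One LCS (by backtracking along matches): QQZLT.

5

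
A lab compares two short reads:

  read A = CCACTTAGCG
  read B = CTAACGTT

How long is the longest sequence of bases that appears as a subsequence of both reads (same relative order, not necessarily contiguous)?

5

One common subsequence of length 5: C [1,1], A [3,4], C [4,5], T [5,7], T [6,8]. The LCS DP gives dp[10][8] = 5, so this is optimal.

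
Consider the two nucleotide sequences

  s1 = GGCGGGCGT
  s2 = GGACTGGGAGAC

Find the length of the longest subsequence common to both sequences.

One common subsequence of length 7: G at s1[1]=s2[1]; then G at s1[2]=s2[2]; then C at s1[3]=s2[4]; then G at s1[4]=s2[7]; then G at s1[5]=s2[8]; then G at s1[6]=s2[10]; then C at s1[7]=s2[12], and the DP table's final entry dp[9][12] is also 7, so no common subsequence is longer.

7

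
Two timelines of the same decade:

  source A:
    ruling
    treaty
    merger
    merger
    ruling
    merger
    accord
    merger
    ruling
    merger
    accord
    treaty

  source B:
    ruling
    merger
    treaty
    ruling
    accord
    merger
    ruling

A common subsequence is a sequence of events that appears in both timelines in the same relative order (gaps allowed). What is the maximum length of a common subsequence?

Pick ruling [1,1] → treaty [2,3] → ruling [5,4] → accord [7,5] → merger [8,6] → ruling [9,7]; all 6 events appear in both, in order. The LCS DP gives dp[12][7] = 6, so this is optimal.

6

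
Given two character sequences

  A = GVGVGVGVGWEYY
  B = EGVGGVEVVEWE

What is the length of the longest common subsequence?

One common subsequence of length 8: G [1,2], V [2,3], G [3,5], V [4,6], V [6,8], V [8,9], W [10,11], E [11,12], and the DP table's final entry dp[13][12] is also 8, so no common subsequence is longer.

8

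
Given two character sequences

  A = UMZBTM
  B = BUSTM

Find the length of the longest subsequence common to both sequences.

3

One common subsequence of length 3: U at A[1]=B[2] → T at A[5]=B[4] → M at A[6]=B[5], and the DP table's final entry dp[6][5] is also 3, so no common subsequence is longer.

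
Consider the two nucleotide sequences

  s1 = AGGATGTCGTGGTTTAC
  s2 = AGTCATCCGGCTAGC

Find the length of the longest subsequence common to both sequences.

10

Taking A (s1 #1, s2 #1); then G (s1 #2, s2 #2); then A (s1 #4, s2 #5); then T (s1 #5, s2 #6); then C (s1 #8, s2 #8); then G (s1 #9, s2 #9); then G (s1 #11, s2 #10); then T (s1 #15, s2 #12); then A (s1 #16, s2 #13); then C (s1 #17, s2 #15) gives a common subsequence of length 10. The LCS DP gives dp[17][15] = 10, so this is optimal.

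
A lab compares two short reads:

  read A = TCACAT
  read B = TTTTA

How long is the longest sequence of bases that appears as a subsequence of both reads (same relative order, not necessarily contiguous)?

One common subsequence of length 2: T (read A #1, read B #4), then A (read A #5, read B #5). dp[6][5] = 2 confirms this is the maximum.

2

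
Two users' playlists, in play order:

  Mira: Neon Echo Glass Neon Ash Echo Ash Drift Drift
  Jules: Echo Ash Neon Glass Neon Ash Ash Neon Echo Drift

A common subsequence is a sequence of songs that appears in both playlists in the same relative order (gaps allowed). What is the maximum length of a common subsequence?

One common subsequence of length 6: Neon (Mira #1, Jules #3); then Glass (Mira #3, Jules #4); then Neon (Mira #4, Jules #5); then Ash (Mira #5, Jules #7); then Echo (Mira #6, Jules #9); then Drift (Mira #9, Jules #10). The LCS DP gives dp[9][10] = 6, so this is optimal.

6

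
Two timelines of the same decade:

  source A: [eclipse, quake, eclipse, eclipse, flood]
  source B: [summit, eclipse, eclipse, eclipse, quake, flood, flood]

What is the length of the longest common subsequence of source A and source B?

Pick eclipse at source A[1]=source B[2]; then eclipse at source A[3]=source B[3]; then eclipse at source A[4]=source B[4]; then flood at source A[5]=source B[7]; all 4 events appear in both, in order. The LCS DP gives dp[5][7] = 4, so this is optimal.

4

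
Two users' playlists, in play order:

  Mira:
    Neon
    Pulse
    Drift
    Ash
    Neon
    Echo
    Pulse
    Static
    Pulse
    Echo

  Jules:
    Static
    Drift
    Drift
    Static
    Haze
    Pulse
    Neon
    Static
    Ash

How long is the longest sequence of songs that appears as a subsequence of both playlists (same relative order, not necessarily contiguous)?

Taking Pulse (Mira #2, Jules #6), Neon (Mira #5, Jules #7), Static (Mira #8, Jules #8) gives a common subsequence of length 3. dp[10][9] = 3 confirms this is the maximum.

3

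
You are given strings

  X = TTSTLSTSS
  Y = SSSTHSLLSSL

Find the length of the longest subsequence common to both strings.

5

One common subsequence of length 5: T at X[1]=Y[4], then S at X[3]=Y[6], then L at X[5]=Y[8], then S at X[6]=Y[9], then S at X[8]=Y[10]. The LCS DP gives dp[9][11] = 5, so this is optimal.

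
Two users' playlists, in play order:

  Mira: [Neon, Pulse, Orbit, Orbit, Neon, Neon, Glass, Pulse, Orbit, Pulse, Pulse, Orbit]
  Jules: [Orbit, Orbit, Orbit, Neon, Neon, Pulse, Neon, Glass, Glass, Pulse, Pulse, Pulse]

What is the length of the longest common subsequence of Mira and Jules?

One common subsequence of length 8: Orbit (Mira #3, Jules #2), then Orbit (Mira #4, Jules #3), then Neon (Mira #5, Jules #5), then Neon (Mira #6, Jules #7), then Glass (Mira #7, Jules #9), then Pulse (Mira #8, Jules #10), then Pulse (Mira #10, Jules #11), then Pulse (Mira #11, Jules #12). Since dp[12][12] = 8, nothing longer is possible.

8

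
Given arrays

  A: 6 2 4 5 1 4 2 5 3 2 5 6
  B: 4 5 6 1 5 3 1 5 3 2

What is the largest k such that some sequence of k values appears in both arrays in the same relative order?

6

Let dp[i][j] be the LCS length of the first i values of A and the first j values of B. dp[i][j] = dp[i-1][j-1]+1 when the i-th and j-th values match, else max(dp[i-1][j], dp[i][j-1]).
    ·  4  5  6  1  5  3  1  5  3  2
 ·  0  0  0  0  0  0  0  0  0  0  0
 6  0  0  0  1  1  1  1  1  1  1  1
 2  0  0  0  1  1  1  1  1  1  1  2
 4  0  1  1  1  1  1  1  1  1  1  2
 5  0  1  2  2  2  2  2  2  2  2  2
 1  0  1  2  2  3  3  3  3  3  3  3
 4  0  1  2  2  3  3  3  3  3  3  3
 2  0  1  2  2  3  3  3  3  3  3  4
 5  0  1  2  2  3  4  4  4  4  4  4
 3  0  1  2  2  3  4  5  5  5  5  5
 2  0  1  2  2  3  4  5  5  5  5  6
 5  0  1  2  2  3  4  5  5  6  6  6
 6  0  1  2  3  3  4  5  5  6  6  6
dp[12][10] = 6. One LCS (by backtracking along matches): 6, 5, 1, 5, 3, 2.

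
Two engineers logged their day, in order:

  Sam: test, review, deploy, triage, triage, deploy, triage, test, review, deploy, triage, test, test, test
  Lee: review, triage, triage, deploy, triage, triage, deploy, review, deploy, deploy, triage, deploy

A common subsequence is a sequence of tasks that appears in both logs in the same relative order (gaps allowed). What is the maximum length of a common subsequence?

One common subsequence of length 8: review (Sam #2, Lee #1) → deploy (Sam #3, Lee #4) → triage (Sam #4, Lee #5) → triage (Sam #5, Lee #6) → deploy (Sam #6, Lee #7) → review (Sam #9, Lee #8) → deploy (Sam #10, Lee #10) → triage (Sam #11, Lee #11). Since dp[14][12] = 8, nothing longer is possible.

8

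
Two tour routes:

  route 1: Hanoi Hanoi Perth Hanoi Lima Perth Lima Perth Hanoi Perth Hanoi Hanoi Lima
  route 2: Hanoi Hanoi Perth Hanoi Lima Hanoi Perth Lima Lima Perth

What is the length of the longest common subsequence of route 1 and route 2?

One common subsequence of length 8: Hanoi at route 1[1]=route 2[1] → Hanoi at route 1[2]=route 2[2] → Perth at route 1[3]=route 2[3] → Hanoi at route 1[4]=route 2[4] → Lima at route 1[5]=route 2[5] → Perth at route 1[6]=route 2[7] → Lima at route 1[7]=route 2[9] → Perth at route 1[10]=route 2[10], and the DP table's final entry dp[13][10] is also 8, so no common subsequence is longer.

8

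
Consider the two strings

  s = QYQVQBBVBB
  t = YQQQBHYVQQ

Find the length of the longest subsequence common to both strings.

5

Let dp[i][j] be the LCS length of the first i characters of s and the first j characters of t. dp[i][j] = dp[i-1][j-1]+1 when the i-th and j-th characters match, else max(dp[i-1][j], dp[i][j-1]).
    ·  Y  Q  Q  Q  B  H  Y  V  Q  Q
 ·  0  0  0  0  0  0  0  0  0  0  0
 Q  0  0  1  1  1  1  1  1  1  1  1
 Y  0  1  1  1  1  1  1  2  2  2  2
 Q  0  1  2  2  2  2  2  2  2  3  3
 V  0  1  2  2  2  2  2  2  3  3  3
 Q  0  1  2  3  3  3  3  3  3  4  4
 B  0  1  2  3  3  4  4  4  4  4  4
 B  0  1  2  3  3  4  4  4  4  4  4
 V  0  1  2  3  3  4  4  4  5  5  5
 B  0  1  2  3  3  4  4  4  5  5  5
 B  0  1  2  3  3  4  4  4  5  5  5
dp[10][10] = 5. One LCS (by backtracking along matches): QQQBV.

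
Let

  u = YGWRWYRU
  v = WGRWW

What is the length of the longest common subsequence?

Pick G [2,2], then W [3,4], then W [5,5]; all 3 characters appear in both, in order. Since dp[8][5] = 3, nothing longer is possible.

3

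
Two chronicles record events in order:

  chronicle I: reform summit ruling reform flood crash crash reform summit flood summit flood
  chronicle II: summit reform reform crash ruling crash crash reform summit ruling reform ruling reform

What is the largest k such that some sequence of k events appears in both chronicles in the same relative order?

One common subsequence of length 6: reform (chronicle I #1, chronicle II #3) → ruling (chronicle I #3, chronicle II #5) → crash (chronicle I #6, chronicle II #6) → crash (chronicle I #7, chronicle II #7) → reform (chronicle I #8, chronicle II #8) → summit (chronicle I #9, chronicle II #9). The LCS DP gives dp[12][13] = 6, so this is optimal.

6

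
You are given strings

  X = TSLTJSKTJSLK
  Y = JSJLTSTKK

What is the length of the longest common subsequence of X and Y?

6

Let dp[i][j] be the LCS length of the first i characters of X and the first j characters of Y. dp[i][j] = dp[i-1][j-1]+1 when the i-th and j-th characters match, else max(dp[i-1][j], dp[i][j-1]).
    ·  J  S  J  L  T  S  T  K  K
 ·  0  0  0  0  0  0  0  0  0  0
 T  0  0  0  0  0  1  1  1  1  1
 S  0  0  1  1  1  1  2  2  2  2
 L  0  0  1  1  2  2  2  2  2  2
 T  0  0  1  1  2  3  3  3  3  3
 J  0  1  1  2  2  3  3  3  3  3
 S  0  1  2  2  2  3  4  4  4  4
 K  0  1  2  2  2  3  4  4  5  5
 T  0  1  2  2  2  3  4  5  5  5
 J  0  1  2  3  3  3  4  5  5  5
 S  0  1  2  3  3  3  4  5  5  5
 L  0  1  2  3  4  4  4  5  5  5
 K  0  1  2  3  4  4  4  5  6  6
dp[12][9] = 6. One LCS (by backtracking along matches): SLTSKK.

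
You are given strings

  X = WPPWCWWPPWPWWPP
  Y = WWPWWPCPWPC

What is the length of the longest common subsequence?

8

One common subsequence of length 8: W [1,2], then P [3,3], then W [6,4], then W [7,5], then P [8,6], then P [9,8], then W [10,9], then P [11,10]. Since dp[15][11] = 8, nothing longer is possible.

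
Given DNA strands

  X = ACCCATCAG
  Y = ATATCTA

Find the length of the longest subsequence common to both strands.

One common subsequence of length 5: A (X #1, Y #1); then A (X #5, Y #3); then T (X #6, Y #4); then C (X #7, Y #5); then A (X #8, Y #7). Since dp[9][7] = 5, nothing longer is possible.

5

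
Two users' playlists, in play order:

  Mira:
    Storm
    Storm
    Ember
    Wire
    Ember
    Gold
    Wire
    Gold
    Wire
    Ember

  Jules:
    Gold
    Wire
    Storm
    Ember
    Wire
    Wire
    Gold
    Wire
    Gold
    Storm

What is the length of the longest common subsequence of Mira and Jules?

One common subsequence of length 6: Storm (Mira #2, Jules #3); then Ember (Mira #3, Jules #4); then Wire (Mira #4, Jules #6); then Gold (Mira #6, Jules #7); then Wire (Mira #7, Jules #8); then Gold (Mira #8, Jules #9). The LCS DP gives dp[10][10] = 6, so this is optimal.

6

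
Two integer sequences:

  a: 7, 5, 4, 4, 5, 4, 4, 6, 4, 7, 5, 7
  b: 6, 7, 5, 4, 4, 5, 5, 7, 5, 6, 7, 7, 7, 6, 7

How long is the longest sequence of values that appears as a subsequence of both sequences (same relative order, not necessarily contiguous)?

One common subsequence of length 8: 7 (a #1, b #2); then 5 (a #2, b #3); then 4 (a #3, b #4); then 4 (a #4, b #5); then 5 (a #5, b #9); then 6 (a #8, b #10); then 7 (a #10, b #13); then 7 (a #12, b #15). The LCS DP gives dp[12][15] = 8, so this is optimal.

8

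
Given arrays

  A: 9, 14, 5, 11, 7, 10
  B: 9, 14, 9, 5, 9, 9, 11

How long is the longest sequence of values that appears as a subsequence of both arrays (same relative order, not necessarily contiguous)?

4

Let dp[i][j] be the LCS length of the first i values of A and the first j values of B. dp[i][j] = dp[i-1][j-1]+1 when the i-th and j-th values match, else max(dp[i-1][j], dp[i][j-1]).
    ·  9 14  9  5  9  9 11
 ·  0  0  0  0  0  0  0  0
 9  0  1  1  1  1  1  1  1
14  0  1  2  2  2  2  2  2
 5  0  1  2  2  3  3  3  3
11  0  1  2  2  3  3  3  4
 7  0  1  2  2  3  3  3  4
10  0  1  2  2  3  3  3  4
dp[6][7] = 4. One LCS (by backtracking along matches): 9, 14, 5, 11.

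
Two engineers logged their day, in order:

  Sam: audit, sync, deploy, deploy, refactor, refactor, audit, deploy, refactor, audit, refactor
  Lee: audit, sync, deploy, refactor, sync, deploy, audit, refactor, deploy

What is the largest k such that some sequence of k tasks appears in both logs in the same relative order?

Taking audit at Sam[1]=Lee[1] → sync at Sam[2]=Lee[2] → deploy at Sam[4]=Lee[3] → refactor at Sam[5]=Lee[4] → deploy at Sam[8]=Lee[6] → audit at Sam[10]=Lee[7] → refactor at Sam[11]=Lee[8] gives a common subsequence of length 7. The LCS DP gives dp[11][9] = 7, so this is optimal.

7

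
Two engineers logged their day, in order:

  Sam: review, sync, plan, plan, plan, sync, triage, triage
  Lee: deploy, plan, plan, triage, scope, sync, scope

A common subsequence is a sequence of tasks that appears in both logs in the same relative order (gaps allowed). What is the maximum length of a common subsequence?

3

Pick plan (Sam #3, Lee #2), plan (Sam #4, Lee #3), sync (Sam #6, Lee #6); all 3 tasks appear in both, in order. dp[8][7] = 3 confirms this is the maximum.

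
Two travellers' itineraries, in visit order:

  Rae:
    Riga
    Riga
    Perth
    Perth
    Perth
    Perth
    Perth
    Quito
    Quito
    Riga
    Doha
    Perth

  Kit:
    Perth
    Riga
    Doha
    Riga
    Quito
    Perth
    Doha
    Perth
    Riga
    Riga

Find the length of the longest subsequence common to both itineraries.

Taking Riga [1,2] → Riga [2,4] → Perth [3,6] → Perth [4,8] → Riga [10,10] gives a common subsequence of length 5, and the DP table's final entry dp[12][10] is also 5, so no common subsequence is longer.

5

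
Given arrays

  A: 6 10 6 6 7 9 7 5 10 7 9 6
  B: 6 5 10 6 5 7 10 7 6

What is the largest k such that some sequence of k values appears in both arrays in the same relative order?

Pick 6 at A[1]=B[1], then 10 at A[2]=B[3], then 6 at A[3]=B[4], then 7 at A[7]=B[6], then 10 at A[9]=B[7], then 7 at A[10]=B[8], then 6 at A[12]=B[9]; all 7 values appear in both, in order. Since dp[12][9] = 7, nothing longer is possible.

7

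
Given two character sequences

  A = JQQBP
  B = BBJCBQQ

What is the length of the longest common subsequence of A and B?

3

Match J (A #1, B #3), then Q (A #2, B #6), then Q (A #3, B #7) — 3 characters in the same relative order in both, and the DP table's final entry dp[5][7] is also 3, so no common subsequence is longer.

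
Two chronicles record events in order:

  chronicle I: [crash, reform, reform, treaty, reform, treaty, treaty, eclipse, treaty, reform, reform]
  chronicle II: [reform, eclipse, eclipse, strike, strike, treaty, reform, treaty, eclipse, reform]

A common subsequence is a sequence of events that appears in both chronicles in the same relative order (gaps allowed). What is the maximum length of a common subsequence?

One common subsequence of length 6: reform (chronicle I #2, chronicle II #1) → treaty (chronicle I #4, chronicle II #6) → reform (chronicle I #5, chronicle II #7) → treaty (chronicle I #7, chronicle II #8) → eclipse (chronicle I #8, chronicle II #9) → reform (chronicle I #11, chronicle II #10). The LCS DP gives dp[11][10] = 6, so this is optimal.

6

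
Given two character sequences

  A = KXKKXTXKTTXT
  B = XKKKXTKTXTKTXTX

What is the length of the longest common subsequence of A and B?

10

Taking K at A[1]=B[2] → K at A[3]=B[3] → K at A[4]=B[4] → X at A[5]=B[5] → T at A[6]=B[8] → X at A[7]=B[9] → K at A[8]=B[11] → T at A[9]=B[12] → T at A[10]=B[14] → X at A[11]=B[15] gives a common subsequence of length 10. The LCS DP gives dp[12][15] = 10, so this is optimal.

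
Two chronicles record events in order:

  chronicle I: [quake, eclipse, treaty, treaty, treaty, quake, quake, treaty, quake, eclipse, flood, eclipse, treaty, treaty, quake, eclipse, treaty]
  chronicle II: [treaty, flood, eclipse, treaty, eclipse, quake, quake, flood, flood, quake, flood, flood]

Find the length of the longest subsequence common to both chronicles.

Taking eclipse [2,3] → treaty [3,4] → quake [6,6] → quake [7,7] → quake [9,10] → flood [11,12] gives a common subsequence of length 6. Since dp[17][12] = 6, nothing longer is possible.

6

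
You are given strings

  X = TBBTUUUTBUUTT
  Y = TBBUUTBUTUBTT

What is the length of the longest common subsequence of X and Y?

11

One common subsequence of length 11: T at X[1]=Y[1] → B at X[2]=Y[2] → B at X[3]=Y[3] → U at X[6]=Y[4] → U at X[7]=Y[5] → T at X[8]=Y[6] → B at X[9]=Y[7] → U at X[10]=Y[8] → U at X[11]=Y[10] → T at X[12]=Y[12] → T at X[13]=Y[13]. dp[13][13] = 11 confirms this is the maximum.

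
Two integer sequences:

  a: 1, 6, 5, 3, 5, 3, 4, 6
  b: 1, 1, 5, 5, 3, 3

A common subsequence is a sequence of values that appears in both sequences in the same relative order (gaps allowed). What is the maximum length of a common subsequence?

Match 1 at a[1]=b[2], 5 at a[3]=b[4], 3 at a[4]=b[5], 3 at a[6]=b[6] — 4 values in the same relative order in both. The LCS DP gives dp[8][6] = 4, so this is optimal.

4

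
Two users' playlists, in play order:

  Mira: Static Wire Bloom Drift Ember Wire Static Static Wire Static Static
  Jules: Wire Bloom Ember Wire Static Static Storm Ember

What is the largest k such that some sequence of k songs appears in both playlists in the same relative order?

Taking Wire (Mira #2, Jules #1), Bloom (Mira #3, Jules #2), Ember (Mira #5, Jules #3), Wire (Mira #6, Jules #4), Static (Mira #7, Jules #5), Static (Mira #8, Jules #6) gives a common subsequence of length 6, and the DP table's final entry dp[11][8] is also 6, so no common subsequence is longer.

6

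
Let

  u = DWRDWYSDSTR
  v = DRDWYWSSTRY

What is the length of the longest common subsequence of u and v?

Let dp[i][j] be the LCS length of the first i characters of u and the first j characters of v. dp[i][j] = dp[i-1][j-1]+1 when the i-th and j-th characters match, else max(dp[i-1][j], dp[i][j-1]).
    ·  D  R  D  W  Y  W  S  S  T  R  Y
 ·  0  0  0  0  0  0  0  0  0  0  0  0
 D  0  1  1  1  1  1  1  1  1  1  1  1
 W  0  1  1  1  2  2  2  2  2  2  2  2
 R  0  1  2  2  2  2  2  2  2  2  3  3
 D  0  1  2  3  3  3  3  3  3  3  3  3
 W  0  1  2  3  4  4  4  4  4  4  4  4
 Y  0  1  2  3  4  5  5  5  5  5  5  5
 S  0  1  2  3  4  5  5  6  6  6  6  6
 D  0  1  2  3  4  5  5  6  6  6  6  6
 S  0  1  2  3  4  5  5  6  7  7  7  7
 T  0  1  2  3  4  5  5  6  7  8  8  8
 R  0  1  2  3  4  5  5  6  7  8  9  9
dp[11][11] = 9. One LCS (by backtracking along matches): DRDWYSSTR.

9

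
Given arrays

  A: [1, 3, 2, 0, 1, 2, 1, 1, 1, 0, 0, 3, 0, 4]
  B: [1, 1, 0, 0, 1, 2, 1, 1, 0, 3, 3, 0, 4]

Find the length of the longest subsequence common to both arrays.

10

Taking 1 (A #1, B #2); then 0 (A #4, B #4); then 1 (A #5, B #5); then 2 (A #6, B #6); then 1 (A #8, B #7); then 1 (A #9, B #8); then 0 (A #10, B #9); then 3 (A #12, B #11); then 0 (A #13, B #12); then 4 (A #14, B #13) gives a common subsequence of length 10. dp[14][13] = 10 confirms this is the maximum.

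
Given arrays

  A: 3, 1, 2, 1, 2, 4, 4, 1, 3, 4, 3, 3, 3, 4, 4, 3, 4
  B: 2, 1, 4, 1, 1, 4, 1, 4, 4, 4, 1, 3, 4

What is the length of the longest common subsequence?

Taking 2 [3,1] → 1 [4,2] → 4 [6,3] → 4 [7,6] → 1 [8,7] → 4 [10,8] → 4 [14,9] → 4 [15,10] → 3 [16,12] → 4 [17,13] gives a common subsequence of length 10. The LCS DP gives dp[17][13] = 10, so this is optimal.

10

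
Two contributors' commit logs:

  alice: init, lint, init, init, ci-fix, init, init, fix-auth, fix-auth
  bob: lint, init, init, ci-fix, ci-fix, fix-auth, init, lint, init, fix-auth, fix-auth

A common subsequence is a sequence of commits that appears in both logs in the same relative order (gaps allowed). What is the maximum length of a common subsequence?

8

Match lint (alice #2, bob #1); then init (alice #3, bob #2); then init (alice #4, bob #3); then ci-fix (alice #5, bob #5); then init (alice #6, bob #7); then init (alice #7, bob #9); then fix-auth (alice #8, bob #10); then fix-auth (alice #9, bob #11) — 8 commits in the same relative order in both. Since dp[9][11] = 8, nothing longer is possible.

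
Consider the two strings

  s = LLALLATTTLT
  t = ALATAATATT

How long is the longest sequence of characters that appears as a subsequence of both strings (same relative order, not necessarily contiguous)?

7

One common subsequence of length 7: A at s[3]=t[1], then L at s[5]=t[2], then A at s[6]=t[3], then T at s[7]=t[4], then T at s[8]=t[7], then T at s[9]=t[9], then T at s[11]=t[10]. dp[11][10] = 7 confirms this is the maximum.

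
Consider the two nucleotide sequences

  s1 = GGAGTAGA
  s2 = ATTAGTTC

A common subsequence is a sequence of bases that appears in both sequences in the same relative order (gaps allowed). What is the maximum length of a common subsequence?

4

Pick A [3,1], then T [5,3], then A [6,4], then G [7,5]; all 4 bases appear in both, in order, and the DP table's final entry dp[8][8] is also 4, so no common subsequence is longer.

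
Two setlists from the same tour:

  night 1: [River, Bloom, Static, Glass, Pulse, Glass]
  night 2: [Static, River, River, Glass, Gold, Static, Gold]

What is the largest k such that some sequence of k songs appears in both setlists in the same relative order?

Taking River (night 1 #1, night 2 #3), Static (night 1 #3, night 2 #6) gives a common subsequence of length 2, and the DP table's final entry dp[6][7] is also 2, so no common subsequence is longer.

2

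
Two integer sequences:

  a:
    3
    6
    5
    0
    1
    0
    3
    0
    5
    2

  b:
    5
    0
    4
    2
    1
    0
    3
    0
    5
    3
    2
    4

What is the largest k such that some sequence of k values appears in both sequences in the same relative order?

Let dp[i][j] be the LCS length of the first i values of a and the first j values of b. dp[i][j] = dp[i-1][j-1]+1 when the i-th and j-th values match, else max(dp[i-1][j], dp[i][j-1]).
    ·  5  0  4  2  1  0  3  0  5  3  2  4
 ·  0  0  0  0  0  0  0  0  0  0  0  0  0
 3  0  0  0  0  0  0  0  1  1  1  1  1  1
 6  0  0  0  0  0  0  0  1  1  1  1  1  1
 5  0  1  1  1  1  1  1  1  1  2  2  2  2
 0  0  1  2  2  2  2  2  2  2  2  2  2  2
 1  0  1  2  2  2  3  3  3  3  3  3  3  3
 0  0  1  2  2  2  3  4  4  4  4  4  4  4
 3  0  1  2  2  2  3  4  5  5  5  5  5  5
 0  0  1  2  2  2  3  4  5  6  6  6  6  6
 5  0  1  2  2  2  3  4  5  6  7  7  7  7
 2  0  1  2  2  3  3  4  5  6  7  7  8  8
dp[10][12] = 8. One LCS (by backtracking along matches): 5, 0, 1, 0, 3, 0, 5, 2.

8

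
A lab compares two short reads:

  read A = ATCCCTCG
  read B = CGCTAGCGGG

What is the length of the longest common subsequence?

5

Match C (read A #3, read B #1) → C (read A #5, read B #3) → T (read A #6, read B #4) → C (read A #7, read B #7) → G (read A #8, read B #10) — 5 bases in the same relative order in both. dp[8][10] = 5 confirms this is the maximum.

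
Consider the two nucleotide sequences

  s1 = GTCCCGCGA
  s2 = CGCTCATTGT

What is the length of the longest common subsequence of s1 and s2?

4

Let dp[i][j] be the LCS length of the first i bases of s1 and the first j bases of s2. dp[i][j] = dp[i-1][j-1]+1 when the i-th and j-th bases match, else max(dp[i-1][j], dp[i][j-1]).
    ·  C  G  C  T  C  A  T  T  G  T
 ·  0  0  0  0  0  0  0  0  0  0  0
 G  0  0  1  1  1  1  1  1  1  1  1
 T  0  0  1  1  2  2  2  2  2  2  2
 C  0  1  1  2  2  3  3  3  3  3  3
 C  0  1  1  2  2  3  3  3  3  3  3
 C  0  1  1  2  2  3  3  3  3  3  3
 G  0  1  2  2  2  3  3  3  3  4  4
 C  0  1  2  3  3  3  3  3  3  4  4
 G  0  1  2  3  3  3  3  3  3  4  4
 A  0  1  2  3  3  3  4  4  4  4  4
dp[9][10] = 4. One LCS (by backtracking along matches): GTCG.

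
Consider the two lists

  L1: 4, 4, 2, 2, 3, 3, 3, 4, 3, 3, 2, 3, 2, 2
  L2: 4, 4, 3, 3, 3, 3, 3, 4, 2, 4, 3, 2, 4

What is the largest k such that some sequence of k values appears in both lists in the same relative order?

Match 4 [1,1]; then 4 [2,2]; then 3 [5,3]; then 3 [6,4]; then 3 [7,5]; then 3 [9,6]; then 3 [10,7]; then 2 [11,9]; then 3 [12,11]; then 2 [13,12] — 10 values in the same relative order in both. Since dp[14][13] = 10, nothing longer is possible.

10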